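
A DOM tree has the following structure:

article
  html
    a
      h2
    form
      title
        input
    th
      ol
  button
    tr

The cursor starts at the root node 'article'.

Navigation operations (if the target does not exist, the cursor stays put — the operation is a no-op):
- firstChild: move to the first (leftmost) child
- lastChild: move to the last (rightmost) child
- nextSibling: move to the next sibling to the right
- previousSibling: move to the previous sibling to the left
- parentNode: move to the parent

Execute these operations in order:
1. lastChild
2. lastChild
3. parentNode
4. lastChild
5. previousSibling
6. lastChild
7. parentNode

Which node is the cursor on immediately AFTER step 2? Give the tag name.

After 1 (lastChild): button
After 2 (lastChild): tr

Answer: tr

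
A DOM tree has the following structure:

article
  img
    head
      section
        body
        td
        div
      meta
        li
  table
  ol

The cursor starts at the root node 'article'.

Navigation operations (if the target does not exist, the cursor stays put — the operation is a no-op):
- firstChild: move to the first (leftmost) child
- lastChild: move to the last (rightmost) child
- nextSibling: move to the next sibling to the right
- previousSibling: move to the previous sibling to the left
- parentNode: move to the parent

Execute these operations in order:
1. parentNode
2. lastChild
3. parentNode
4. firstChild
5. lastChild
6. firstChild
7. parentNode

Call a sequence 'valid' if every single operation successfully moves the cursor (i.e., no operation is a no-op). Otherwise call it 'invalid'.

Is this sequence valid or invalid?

Answer: invalid

Derivation:
After 1 (parentNode): article (no-op, stayed)
After 2 (lastChild): ol
After 3 (parentNode): article
After 4 (firstChild): img
After 5 (lastChild): head
After 6 (firstChild): section
After 7 (parentNode): head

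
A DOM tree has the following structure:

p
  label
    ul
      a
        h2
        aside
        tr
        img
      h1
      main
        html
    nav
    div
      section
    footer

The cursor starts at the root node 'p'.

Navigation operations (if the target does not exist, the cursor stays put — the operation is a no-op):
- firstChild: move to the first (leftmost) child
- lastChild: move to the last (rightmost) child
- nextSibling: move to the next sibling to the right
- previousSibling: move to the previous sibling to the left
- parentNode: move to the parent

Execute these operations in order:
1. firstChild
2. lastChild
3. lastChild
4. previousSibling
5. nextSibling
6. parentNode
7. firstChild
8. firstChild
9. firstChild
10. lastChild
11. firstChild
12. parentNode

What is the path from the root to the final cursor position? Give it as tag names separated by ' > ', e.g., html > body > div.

Answer: p > label > ul > a

Derivation:
After 1 (firstChild): label
After 2 (lastChild): footer
After 3 (lastChild): footer (no-op, stayed)
After 4 (previousSibling): div
After 5 (nextSibling): footer
After 6 (parentNode): label
After 7 (firstChild): ul
After 8 (firstChild): a
After 9 (firstChild): h2
After 10 (lastChild): h2 (no-op, stayed)
After 11 (firstChild): h2 (no-op, stayed)
After 12 (parentNode): a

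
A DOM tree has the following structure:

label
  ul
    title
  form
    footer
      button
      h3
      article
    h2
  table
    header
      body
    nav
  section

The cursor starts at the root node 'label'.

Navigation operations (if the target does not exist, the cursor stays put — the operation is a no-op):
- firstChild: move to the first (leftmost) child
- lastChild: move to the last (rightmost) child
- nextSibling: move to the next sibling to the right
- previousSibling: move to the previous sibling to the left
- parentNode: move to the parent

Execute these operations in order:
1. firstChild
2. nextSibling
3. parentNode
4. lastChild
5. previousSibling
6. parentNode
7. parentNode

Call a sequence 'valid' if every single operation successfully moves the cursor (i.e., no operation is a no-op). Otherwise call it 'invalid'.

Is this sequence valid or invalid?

After 1 (firstChild): ul
After 2 (nextSibling): form
After 3 (parentNode): label
After 4 (lastChild): section
After 5 (previousSibling): table
After 6 (parentNode): label
After 7 (parentNode): label (no-op, stayed)

Answer: invalid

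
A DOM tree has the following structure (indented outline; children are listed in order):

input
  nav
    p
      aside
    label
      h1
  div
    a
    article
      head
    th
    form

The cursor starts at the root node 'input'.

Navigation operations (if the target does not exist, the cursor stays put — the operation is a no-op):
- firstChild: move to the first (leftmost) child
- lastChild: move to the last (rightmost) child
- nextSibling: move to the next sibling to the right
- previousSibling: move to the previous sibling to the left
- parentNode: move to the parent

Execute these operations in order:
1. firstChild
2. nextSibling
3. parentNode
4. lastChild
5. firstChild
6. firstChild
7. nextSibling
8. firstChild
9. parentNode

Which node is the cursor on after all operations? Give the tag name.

After 1 (firstChild): nav
After 2 (nextSibling): div
After 3 (parentNode): input
After 4 (lastChild): div
After 5 (firstChild): a
After 6 (firstChild): a (no-op, stayed)
After 7 (nextSibling): article
After 8 (firstChild): head
After 9 (parentNode): article

Answer: article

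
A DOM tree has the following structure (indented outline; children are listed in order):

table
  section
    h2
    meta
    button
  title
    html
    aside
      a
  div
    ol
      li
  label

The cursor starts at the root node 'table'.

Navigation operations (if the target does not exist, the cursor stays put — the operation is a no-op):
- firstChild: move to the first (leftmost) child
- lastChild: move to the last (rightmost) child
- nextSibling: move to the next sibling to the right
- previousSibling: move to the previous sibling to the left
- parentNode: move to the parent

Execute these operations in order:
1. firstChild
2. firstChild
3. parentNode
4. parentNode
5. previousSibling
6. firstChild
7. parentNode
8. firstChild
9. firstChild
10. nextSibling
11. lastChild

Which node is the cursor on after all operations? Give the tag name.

After 1 (firstChild): section
After 2 (firstChild): h2
After 3 (parentNode): section
After 4 (parentNode): table
After 5 (previousSibling): table (no-op, stayed)
After 6 (firstChild): section
After 7 (parentNode): table
After 8 (firstChild): section
After 9 (firstChild): h2
After 10 (nextSibling): meta
After 11 (lastChild): meta (no-op, stayed)

Answer: meta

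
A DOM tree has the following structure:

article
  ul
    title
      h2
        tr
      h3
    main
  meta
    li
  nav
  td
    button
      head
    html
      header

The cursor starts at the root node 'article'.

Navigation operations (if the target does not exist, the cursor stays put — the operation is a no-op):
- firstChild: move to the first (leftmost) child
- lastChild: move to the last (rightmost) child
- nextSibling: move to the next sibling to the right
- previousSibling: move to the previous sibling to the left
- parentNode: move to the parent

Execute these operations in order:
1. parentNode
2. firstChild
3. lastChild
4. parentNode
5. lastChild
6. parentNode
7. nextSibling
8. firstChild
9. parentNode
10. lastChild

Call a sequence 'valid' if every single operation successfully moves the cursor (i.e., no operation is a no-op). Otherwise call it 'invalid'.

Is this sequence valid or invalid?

Answer: invalid

Derivation:
After 1 (parentNode): article (no-op, stayed)
After 2 (firstChild): ul
After 3 (lastChild): main
After 4 (parentNode): ul
After 5 (lastChild): main
After 6 (parentNode): ul
After 7 (nextSibling): meta
After 8 (firstChild): li
After 9 (parentNode): meta
After 10 (lastChild): li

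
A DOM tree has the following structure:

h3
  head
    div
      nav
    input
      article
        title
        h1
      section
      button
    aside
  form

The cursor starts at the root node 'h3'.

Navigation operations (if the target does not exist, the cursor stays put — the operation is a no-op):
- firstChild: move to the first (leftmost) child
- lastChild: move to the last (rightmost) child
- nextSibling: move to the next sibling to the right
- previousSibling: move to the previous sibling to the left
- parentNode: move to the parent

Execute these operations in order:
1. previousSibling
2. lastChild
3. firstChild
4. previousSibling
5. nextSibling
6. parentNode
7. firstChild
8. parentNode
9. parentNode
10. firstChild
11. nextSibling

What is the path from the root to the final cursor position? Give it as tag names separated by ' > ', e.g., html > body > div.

After 1 (previousSibling): h3 (no-op, stayed)
After 2 (lastChild): form
After 3 (firstChild): form (no-op, stayed)
After 4 (previousSibling): head
After 5 (nextSibling): form
After 6 (parentNode): h3
After 7 (firstChild): head
After 8 (parentNode): h3
After 9 (parentNode): h3 (no-op, stayed)
After 10 (firstChild): head
After 11 (nextSibling): form

Answer: h3 > form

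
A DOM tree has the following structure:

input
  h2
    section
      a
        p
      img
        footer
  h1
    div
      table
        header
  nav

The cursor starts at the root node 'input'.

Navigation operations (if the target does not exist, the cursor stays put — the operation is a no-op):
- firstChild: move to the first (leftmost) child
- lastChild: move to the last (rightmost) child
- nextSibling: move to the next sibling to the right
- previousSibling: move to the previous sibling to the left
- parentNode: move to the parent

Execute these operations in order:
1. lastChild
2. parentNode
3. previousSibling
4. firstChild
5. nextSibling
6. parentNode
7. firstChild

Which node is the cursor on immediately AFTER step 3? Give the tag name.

After 1 (lastChild): nav
After 2 (parentNode): input
After 3 (previousSibling): input (no-op, stayed)

Answer: input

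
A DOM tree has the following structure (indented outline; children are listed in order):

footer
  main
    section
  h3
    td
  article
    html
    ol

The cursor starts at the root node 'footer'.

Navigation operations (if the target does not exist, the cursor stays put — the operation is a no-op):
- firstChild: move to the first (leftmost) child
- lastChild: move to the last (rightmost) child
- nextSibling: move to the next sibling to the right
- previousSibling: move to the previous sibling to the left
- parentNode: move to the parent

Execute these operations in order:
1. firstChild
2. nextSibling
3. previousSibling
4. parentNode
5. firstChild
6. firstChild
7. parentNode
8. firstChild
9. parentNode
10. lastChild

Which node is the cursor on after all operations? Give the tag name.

Answer: section

Derivation:
After 1 (firstChild): main
After 2 (nextSibling): h3
After 3 (previousSibling): main
After 4 (parentNode): footer
After 5 (firstChild): main
After 6 (firstChild): section
After 7 (parentNode): main
After 8 (firstChild): section
After 9 (parentNode): main
After 10 (lastChild): section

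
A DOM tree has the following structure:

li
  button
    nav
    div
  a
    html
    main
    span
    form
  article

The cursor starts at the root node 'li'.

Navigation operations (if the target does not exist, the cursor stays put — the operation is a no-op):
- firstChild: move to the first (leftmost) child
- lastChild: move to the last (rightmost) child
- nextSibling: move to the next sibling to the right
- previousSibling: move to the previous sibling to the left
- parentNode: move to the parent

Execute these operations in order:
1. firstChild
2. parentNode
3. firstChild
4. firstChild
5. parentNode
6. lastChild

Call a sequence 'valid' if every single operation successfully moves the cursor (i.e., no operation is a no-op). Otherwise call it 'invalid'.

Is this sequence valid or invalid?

After 1 (firstChild): button
After 2 (parentNode): li
After 3 (firstChild): button
After 4 (firstChild): nav
After 5 (parentNode): button
After 6 (lastChild): div

Answer: valid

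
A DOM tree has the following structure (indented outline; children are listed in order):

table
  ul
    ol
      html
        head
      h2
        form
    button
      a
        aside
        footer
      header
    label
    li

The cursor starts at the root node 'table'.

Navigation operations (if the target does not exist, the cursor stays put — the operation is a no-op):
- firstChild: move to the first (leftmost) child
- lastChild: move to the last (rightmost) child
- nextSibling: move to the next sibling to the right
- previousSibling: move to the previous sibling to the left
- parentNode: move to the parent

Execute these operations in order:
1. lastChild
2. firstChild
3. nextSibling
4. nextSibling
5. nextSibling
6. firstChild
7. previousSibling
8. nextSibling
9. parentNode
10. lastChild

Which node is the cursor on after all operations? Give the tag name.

Answer: li

Derivation:
After 1 (lastChild): ul
After 2 (firstChild): ol
After 3 (nextSibling): button
After 4 (nextSibling): label
After 5 (nextSibling): li
After 6 (firstChild): li (no-op, stayed)
After 7 (previousSibling): label
After 8 (nextSibling): li
After 9 (parentNode): ul
After 10 (lastChild): li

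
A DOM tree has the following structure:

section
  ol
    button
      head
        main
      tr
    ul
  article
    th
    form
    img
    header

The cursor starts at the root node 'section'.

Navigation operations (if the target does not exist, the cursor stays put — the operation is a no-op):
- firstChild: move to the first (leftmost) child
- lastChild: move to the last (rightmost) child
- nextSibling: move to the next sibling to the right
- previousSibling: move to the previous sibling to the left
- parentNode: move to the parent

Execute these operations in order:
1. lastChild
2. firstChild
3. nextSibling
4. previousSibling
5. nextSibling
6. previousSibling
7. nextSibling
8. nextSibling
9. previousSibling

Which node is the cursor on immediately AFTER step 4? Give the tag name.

Answer: th

Derivation:
After 1 (lastChild): article
After 2 (firstChild): th
After 3 (nextSibling): form
After 4 (previousSibling): th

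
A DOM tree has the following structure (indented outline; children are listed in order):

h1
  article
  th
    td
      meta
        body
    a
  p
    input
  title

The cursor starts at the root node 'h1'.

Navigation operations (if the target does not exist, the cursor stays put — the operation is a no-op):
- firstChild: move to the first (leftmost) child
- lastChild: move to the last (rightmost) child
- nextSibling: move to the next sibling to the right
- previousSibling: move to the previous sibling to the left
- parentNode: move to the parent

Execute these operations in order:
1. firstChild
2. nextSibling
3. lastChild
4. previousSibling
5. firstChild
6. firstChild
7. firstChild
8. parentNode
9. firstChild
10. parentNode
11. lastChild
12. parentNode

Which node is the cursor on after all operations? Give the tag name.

Answer: meta

Derivation:
After 1 (firstChild): article
After 2 (nextSibling): th
After 3 (lastChild): a
After 4 (previousSibling): td
After 5 (firstChild): meta
After 6 (firstChild): body
After 7 (firstChild): body (no-op, stayed)
After 8 (parentNode): meta
After 9 (firstChild): body
After 10 (parentNode): meta
After 11 (lastChild): body
After 12 (parentNode): meta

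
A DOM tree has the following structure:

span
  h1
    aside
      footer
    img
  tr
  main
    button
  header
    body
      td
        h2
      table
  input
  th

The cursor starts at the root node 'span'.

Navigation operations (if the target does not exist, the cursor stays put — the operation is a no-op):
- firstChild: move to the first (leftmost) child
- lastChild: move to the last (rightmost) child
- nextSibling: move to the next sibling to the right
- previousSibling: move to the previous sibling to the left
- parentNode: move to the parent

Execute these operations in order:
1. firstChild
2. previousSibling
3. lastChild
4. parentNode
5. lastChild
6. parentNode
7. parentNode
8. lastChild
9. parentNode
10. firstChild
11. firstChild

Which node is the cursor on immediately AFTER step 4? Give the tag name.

Answer: h1

Derivation:
After 1 (firstChild): h1
After 2 (previousSibling): h1 (no-op, stayed)
After 3 (lastChild): img
After 4 (parentNode): h1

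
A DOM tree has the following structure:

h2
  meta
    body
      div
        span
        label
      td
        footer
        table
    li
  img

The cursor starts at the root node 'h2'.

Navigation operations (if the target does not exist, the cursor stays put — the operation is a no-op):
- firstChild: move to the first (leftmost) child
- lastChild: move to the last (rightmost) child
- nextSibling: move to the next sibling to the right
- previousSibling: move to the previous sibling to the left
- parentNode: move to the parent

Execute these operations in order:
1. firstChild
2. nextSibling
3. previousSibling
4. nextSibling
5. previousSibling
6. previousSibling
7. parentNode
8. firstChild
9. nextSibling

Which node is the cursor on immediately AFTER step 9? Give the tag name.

After 1 (firstChild): meta
After 2 (nextSibling): img
After 3 (previousSibling): meta
After 4 (nextSibling): img
After 5 (previousSibling): meta
After 6 (previousSibling): meta (no-op, stayed)
After 7 (parentNode): h2
After 8 (firstChild): meta
After 9 (nextSibling): img

Answer: img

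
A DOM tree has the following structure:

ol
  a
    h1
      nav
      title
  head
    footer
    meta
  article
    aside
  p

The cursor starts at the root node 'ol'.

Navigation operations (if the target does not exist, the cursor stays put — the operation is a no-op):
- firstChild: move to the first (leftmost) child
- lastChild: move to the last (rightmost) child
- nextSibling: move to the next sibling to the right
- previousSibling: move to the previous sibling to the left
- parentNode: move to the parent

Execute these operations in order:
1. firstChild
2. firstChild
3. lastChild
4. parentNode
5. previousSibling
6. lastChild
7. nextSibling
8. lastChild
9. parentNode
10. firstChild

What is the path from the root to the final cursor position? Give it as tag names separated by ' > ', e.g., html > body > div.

After 1 (firstChild): a
After 2 (firstChild): h1
After 3 (lastChild): title
After 4 (parentNode): h1
After 5 (previousSibling): h1 (no-op, stayed)
After 6 (lastChild): title
After 7 (nextSibling): title (no-op, stayed)
After 8 (lastChild): title (no-op, stayed)
After 9 (parentNode): h1
After 10 (firstChild): nav

Answer: ol > a > h1 > nav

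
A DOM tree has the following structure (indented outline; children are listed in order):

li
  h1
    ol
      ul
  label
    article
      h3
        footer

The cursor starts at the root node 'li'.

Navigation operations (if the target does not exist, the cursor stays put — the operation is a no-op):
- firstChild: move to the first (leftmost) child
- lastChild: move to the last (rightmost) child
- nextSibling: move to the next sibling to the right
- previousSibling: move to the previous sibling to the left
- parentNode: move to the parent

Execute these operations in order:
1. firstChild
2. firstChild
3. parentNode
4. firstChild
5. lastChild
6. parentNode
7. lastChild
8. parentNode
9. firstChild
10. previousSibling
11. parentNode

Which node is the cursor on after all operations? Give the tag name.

After 1 (firstChild): h1
After 2 (firstChild): ol
After 3 (parentNode): h1
After 4 (firstChild): ol
After 5 (lastChild): ul
After 6 (parentNode): ol
After 7 (lastChild): ul
After 8 (parentNode): ol
After 9 (firstChild): ul
After 10 (previousSibling): ul (no-op, stayed)
After 11 (parentNode): ol

Answer: ol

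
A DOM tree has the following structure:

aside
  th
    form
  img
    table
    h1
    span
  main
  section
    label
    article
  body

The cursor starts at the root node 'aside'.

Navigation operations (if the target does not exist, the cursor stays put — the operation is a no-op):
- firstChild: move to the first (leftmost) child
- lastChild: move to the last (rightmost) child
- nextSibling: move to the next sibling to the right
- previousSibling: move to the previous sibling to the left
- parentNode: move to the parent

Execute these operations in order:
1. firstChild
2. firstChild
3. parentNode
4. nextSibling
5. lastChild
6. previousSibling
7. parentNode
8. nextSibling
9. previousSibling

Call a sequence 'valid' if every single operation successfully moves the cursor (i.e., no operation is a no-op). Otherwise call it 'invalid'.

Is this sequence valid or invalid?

Answer: valid

Derivation:
After 1 (firstChild): th
After 2 (firstChild): form
After 3 (parentNode): th
After 4 (nextSibling): img
After 5 (lastChild): span
After 6 (previousSibling): h1
After 7 (parentNode): img
After 8 (nextSibling): main
After 9 (previousSibling): img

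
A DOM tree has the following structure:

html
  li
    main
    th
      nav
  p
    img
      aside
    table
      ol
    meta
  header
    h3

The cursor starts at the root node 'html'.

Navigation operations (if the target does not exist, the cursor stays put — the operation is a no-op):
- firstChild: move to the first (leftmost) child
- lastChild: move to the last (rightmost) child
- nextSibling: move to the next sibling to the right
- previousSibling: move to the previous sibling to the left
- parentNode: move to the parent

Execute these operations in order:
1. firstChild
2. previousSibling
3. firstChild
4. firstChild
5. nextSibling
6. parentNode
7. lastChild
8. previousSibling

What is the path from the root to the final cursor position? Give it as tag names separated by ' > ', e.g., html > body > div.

After 1 (firstChild): li
After 2 (previousSibling): li (no-op, stayed)
After 3 (firstChild): main
After 4 (firstChild): main (no-op, stayed)
After 5 (nextSibling): th
After 6 (parentNode): li
After 7 (lastChild): th
After 8 (previousSibling): main

Answer: html > li > main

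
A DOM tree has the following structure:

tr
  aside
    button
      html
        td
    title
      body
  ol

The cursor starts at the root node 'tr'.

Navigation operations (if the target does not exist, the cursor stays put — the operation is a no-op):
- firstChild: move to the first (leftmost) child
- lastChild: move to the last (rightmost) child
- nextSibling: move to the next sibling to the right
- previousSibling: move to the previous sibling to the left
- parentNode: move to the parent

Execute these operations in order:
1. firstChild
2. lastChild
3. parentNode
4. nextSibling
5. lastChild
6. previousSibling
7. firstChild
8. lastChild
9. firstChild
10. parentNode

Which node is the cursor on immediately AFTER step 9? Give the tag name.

After 1 (firstChild): aside
After 2 (lastChild): title
After 3 (parentNode): aside
After 4 (nextSibling): ol
After 5 (lastChild): ol (no-op, stayed)
After 6 (previousSibling): aside
After 7 (firstChild): button
After 8 (lastChild): html
After 9 (firstChild): td

Answer: td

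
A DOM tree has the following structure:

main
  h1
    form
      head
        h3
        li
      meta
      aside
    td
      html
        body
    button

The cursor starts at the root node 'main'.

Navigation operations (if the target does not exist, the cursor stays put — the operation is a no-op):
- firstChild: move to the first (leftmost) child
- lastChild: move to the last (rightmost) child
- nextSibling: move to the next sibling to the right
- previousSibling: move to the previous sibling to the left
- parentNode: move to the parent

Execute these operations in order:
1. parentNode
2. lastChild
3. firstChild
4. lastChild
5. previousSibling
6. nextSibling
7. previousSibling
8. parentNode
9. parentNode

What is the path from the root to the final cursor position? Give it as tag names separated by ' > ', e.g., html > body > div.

Answer: main > h1

Derivation:
After 1 (parentNode): main (no-op, stayed)
After 2 (lastChild): h1
After 3 (firstChild): form
After 4 (lastChild): aside
After 5 (previousSibling): meta
After 6 (nextSibling): aside
After 7 (previousSibling): meta
After 8 (parentNode): form
After 9 (parentNode): h1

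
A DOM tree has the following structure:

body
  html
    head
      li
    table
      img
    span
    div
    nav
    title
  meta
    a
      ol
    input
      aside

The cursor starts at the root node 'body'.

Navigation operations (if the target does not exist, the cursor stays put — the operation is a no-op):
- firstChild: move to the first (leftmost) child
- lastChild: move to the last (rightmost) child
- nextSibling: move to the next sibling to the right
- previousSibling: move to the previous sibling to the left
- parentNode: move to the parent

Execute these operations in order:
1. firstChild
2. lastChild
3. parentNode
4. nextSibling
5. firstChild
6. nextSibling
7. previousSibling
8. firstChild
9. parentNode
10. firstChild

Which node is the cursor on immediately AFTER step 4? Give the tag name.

Answer: meta

Derivation:
After 1 (firstChild): html
After 2 (lastChild): title
After 3 (parentNode): html
After 4 (nextSibling): meta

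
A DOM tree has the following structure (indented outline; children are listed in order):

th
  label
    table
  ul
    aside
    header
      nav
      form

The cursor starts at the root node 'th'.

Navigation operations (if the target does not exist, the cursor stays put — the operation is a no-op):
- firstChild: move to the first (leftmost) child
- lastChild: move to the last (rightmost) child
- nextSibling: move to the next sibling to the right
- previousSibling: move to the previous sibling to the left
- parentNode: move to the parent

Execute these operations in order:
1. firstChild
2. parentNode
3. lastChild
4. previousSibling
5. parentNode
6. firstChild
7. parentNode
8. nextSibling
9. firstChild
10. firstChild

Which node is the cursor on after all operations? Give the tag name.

After 1 (firstChild): label
After 2 (parentNode): th
After 3 (lastChild): ul
After 4 (previousSibling): label
After 5 (parentNode): th
After 6 (firstChild): label
After 7 (parentNode): th
After 8 (nextSibling): th (no-op, stayed)
After 9 (firstChild): label
After 10 (firstChild): table

Answer: table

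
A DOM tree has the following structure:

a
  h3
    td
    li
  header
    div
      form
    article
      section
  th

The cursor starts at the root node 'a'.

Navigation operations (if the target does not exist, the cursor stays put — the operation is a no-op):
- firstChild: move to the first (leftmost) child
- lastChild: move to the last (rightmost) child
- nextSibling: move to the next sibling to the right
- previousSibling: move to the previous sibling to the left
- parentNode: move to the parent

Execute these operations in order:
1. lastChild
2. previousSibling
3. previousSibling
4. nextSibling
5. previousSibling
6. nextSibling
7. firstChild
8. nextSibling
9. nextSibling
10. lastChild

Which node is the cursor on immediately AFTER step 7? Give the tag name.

Answer: div

Derivation:
After 1 (lastChild): th
After 2 (previousSibling): header
After 3 (previousSibling): h3
After 4 (nextSibling): header
After 5 (previousSibling): h3
After 6 (nextSibling): header
After 7 (firstChild): div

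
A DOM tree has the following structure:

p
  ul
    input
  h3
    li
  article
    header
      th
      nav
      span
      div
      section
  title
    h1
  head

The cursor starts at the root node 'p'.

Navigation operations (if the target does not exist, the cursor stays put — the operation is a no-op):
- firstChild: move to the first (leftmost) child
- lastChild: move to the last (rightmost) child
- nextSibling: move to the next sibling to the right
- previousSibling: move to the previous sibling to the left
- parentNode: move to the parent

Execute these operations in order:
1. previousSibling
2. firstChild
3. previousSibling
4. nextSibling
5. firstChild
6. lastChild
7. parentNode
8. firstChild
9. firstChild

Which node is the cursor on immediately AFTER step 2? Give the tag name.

Answer: ul

Derivation:
After 1 (previousSibling): p (no-op, stayed)
After 2 (firstChild): ul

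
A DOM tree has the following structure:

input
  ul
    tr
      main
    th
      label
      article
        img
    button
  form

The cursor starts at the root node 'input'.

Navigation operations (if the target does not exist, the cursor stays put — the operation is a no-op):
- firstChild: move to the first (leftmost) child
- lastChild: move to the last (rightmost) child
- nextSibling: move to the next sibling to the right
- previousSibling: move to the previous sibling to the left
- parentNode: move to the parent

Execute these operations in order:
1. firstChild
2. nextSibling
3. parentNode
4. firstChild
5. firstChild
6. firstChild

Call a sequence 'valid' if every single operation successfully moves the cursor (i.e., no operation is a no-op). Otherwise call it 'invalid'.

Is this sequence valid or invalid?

Answer: valid

Derivation:
After 1 (firstChild): ul
After 2 (nextSibling): form
After 3 (parentNode): input
After 4 (firstChild): ul
After 5 (firstChild): tr
After 6 (firstChild): main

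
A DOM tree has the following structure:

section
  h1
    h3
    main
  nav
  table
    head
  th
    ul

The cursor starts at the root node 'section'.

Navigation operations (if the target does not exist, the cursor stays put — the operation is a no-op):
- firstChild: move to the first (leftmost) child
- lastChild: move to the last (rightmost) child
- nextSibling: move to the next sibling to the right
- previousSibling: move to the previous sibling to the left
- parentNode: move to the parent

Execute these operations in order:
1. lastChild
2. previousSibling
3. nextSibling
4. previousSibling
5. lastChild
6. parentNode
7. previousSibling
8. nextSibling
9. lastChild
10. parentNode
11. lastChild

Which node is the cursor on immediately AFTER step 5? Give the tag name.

Answer: head

Derivation:
After 1 (lastChild): th
After 2 (previousSibling): table
After 3 (nextSibling): th
After 4 (previousSibling): table
After 5 (lastChild): head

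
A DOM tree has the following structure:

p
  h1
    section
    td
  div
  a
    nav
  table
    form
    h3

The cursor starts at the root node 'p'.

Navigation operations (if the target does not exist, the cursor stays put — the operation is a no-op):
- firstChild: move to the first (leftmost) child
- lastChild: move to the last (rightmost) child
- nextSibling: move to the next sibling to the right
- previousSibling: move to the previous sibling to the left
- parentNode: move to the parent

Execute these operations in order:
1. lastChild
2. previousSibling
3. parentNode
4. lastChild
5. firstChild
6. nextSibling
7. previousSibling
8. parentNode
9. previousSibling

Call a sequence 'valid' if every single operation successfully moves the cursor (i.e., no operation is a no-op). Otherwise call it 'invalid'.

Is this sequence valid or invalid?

Answer: valid

Derivation:
After 1 (lastChild): table
After 2 (previousSibling): a
After 3 (parentNode): p
After 4 (lastChild): table
After 5 (firstChild): form
After 6 (nextSibling): h3
After 7 (previousSibling): form
After 8 (parentNode): table
After 9 (previousSibling): a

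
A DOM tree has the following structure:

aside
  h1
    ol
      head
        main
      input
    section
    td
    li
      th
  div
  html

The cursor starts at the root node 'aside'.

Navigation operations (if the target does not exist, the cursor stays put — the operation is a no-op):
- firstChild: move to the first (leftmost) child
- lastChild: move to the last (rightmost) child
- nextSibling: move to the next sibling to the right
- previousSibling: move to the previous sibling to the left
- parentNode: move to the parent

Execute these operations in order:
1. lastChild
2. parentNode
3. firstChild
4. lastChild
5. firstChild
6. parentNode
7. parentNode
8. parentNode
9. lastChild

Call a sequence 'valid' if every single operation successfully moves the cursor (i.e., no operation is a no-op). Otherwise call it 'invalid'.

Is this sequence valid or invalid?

After 1 (lastChild): html
After 2 (parentNode): aside
After 3 (firstChild): h1
After 4 (lastChild): li
After 5 (firstChild): th
After 6 (parentNode): li
After 7 (parentNode): h1
After 8 (parentNode): aside
After 9 (lastChild): html

Answer: valid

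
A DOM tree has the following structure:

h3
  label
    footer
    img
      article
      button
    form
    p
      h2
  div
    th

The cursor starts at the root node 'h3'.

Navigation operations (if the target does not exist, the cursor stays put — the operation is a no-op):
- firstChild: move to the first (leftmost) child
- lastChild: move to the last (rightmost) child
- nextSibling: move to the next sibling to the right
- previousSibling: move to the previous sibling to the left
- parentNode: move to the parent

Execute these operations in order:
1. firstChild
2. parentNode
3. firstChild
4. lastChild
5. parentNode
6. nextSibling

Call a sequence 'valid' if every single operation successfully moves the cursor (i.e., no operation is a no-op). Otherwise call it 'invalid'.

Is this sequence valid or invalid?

After 1 (firstChild): label
After 2 (parentNode): h3
After 3 (firstChild): label
After 4 (lastChild): p
After 5 (parentNode): label
After 6 (nextSibling): div

Answer: valid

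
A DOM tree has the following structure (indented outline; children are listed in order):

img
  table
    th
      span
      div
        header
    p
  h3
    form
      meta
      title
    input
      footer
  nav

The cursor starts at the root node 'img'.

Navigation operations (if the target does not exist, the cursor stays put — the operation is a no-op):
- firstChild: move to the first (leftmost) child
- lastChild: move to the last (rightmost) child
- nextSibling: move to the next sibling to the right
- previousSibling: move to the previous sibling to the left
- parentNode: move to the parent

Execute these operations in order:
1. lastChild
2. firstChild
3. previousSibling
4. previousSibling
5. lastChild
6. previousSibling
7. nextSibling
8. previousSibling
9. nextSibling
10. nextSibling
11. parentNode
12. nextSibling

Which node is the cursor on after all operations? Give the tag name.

Answer: h3

Derivation:
After 1 (lastChild): nav
After 2 (firstChild): nav (no-op, stayed)
After 3 (previousSibling): h3
After 4 (previousSibling): table
After 5 (lastChild): p
After 6 (previousSibling): th
After 7 (nextSibling): p
After 8 (previousSibling): th
After 9 (nextSibling): p
After 10 (nextSibling): p (no-op, stayed)
After 11 (parentNode): table
After 12 (nextSibling): h3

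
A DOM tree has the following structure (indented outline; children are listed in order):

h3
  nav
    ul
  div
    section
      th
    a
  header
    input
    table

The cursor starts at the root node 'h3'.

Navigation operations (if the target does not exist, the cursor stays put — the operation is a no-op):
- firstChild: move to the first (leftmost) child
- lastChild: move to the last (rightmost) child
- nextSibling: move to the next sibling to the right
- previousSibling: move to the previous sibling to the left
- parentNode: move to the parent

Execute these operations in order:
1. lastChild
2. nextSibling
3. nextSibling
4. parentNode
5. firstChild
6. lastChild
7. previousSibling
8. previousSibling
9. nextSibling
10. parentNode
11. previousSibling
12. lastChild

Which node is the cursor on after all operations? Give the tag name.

Answer: ul

Derivation:
After 1 (lastChild): header
After 2 (nextSibling): header (no-op, stayed)
After 3 (nextSibling): header (no-op, stayed)
After 4 (parentNode): h3
After 5 (firstChild): nav
After 6 (lastChild): ul
After 7 (previousSibling): ul (no-op, stayed)
After 8 (previousSibling): ul (no-op, stayed)
After 9 (nextSibling): ul (no-op, stayed)
After 10 (parentNode): nav
After 11 (previousSibling): nav (no-op, stayed)
After 12 (lastChild): ul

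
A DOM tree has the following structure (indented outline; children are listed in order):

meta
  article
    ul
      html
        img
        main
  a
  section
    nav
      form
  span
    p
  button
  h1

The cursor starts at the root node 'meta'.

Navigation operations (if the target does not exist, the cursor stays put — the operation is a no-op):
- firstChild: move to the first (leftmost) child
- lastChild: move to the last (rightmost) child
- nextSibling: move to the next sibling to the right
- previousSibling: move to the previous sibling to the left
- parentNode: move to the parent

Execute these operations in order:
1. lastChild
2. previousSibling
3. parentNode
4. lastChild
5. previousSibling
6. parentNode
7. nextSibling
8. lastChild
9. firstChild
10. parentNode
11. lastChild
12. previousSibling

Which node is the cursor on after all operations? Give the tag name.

Answer: button

Derivation:
After 1 (lastChild): h1
After 2 (previousSibling): button
After 3 (parentNode): meta
After 4 (lastChild): h1
After 5 (previousSibling): button
After 6 (parentNode): meta
After 7 (nextSibling): meta (no-op, stayed)
After 8 (lastChild): h1
After 9 (firstChild): h1 (no-op, stayed)
After 10 (parentNode): meta
After 11 (lastChild): h1
After 12 (previousSibling): button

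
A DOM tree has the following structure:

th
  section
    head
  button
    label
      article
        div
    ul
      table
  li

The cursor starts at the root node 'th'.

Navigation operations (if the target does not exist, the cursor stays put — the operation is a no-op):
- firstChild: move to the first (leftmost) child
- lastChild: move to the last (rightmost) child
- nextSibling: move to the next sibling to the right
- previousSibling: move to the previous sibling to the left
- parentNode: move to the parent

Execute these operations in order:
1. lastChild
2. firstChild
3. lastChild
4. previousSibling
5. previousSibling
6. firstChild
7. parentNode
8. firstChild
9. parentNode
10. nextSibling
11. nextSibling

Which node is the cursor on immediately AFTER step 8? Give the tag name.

Answer: head

Derivation:
After 1 (lastChild): li
After 2 (firstChild): li (no-op, stayed)
After 3 (lastChild): li (no-op, stayed)
After 4 (previousSibling): button
After 5 (previousSibling): section
After 6 (firstChild): head
After 7 (parentNode): section
After 8 (firstChild): head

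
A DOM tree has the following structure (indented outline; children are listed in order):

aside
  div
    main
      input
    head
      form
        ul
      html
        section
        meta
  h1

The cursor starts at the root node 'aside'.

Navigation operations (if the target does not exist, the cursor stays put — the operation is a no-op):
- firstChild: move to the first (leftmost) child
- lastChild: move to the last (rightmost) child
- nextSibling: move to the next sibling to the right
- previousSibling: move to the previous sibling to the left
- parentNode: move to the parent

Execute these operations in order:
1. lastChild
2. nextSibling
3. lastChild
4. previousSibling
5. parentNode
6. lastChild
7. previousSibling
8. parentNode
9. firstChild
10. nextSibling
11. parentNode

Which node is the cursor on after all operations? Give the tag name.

After 1 (lastChild): h1
After 2 (nextSibling): h1 (no-op, stayed)
After 3 (lastChild): h1 (no-op, stayed)
After 4 (previousSibling): div
After 5 (parentNode): aside
After 6 (lastChild): h1
After 7 (previousSibling): div
After 8 (parentNode): aside
After 9 (firstChild): div
After 10 (nextSibling): h1
After 11 (parentNode): aside

Answer: aside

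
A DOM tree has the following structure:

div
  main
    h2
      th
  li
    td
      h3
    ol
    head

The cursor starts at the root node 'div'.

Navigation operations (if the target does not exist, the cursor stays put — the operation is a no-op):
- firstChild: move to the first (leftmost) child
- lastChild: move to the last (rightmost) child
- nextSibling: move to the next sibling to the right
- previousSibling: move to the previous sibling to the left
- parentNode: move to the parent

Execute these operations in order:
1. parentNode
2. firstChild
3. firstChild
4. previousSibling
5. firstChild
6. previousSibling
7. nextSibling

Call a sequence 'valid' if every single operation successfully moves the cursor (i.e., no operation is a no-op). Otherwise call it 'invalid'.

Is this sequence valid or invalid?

After 1 (parentNode): div (no-op, stayed)
After 2 (firstChild): main
After 3 (firstChild): h2
After 4 (previousSibling): h2 (no-op, stayed)
After 5 (firstChild): th
After 6 (previousSibling): th (no-op, stayed)
After 7 (nextSibling): th (no-op, stayed)

Answer: invalid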